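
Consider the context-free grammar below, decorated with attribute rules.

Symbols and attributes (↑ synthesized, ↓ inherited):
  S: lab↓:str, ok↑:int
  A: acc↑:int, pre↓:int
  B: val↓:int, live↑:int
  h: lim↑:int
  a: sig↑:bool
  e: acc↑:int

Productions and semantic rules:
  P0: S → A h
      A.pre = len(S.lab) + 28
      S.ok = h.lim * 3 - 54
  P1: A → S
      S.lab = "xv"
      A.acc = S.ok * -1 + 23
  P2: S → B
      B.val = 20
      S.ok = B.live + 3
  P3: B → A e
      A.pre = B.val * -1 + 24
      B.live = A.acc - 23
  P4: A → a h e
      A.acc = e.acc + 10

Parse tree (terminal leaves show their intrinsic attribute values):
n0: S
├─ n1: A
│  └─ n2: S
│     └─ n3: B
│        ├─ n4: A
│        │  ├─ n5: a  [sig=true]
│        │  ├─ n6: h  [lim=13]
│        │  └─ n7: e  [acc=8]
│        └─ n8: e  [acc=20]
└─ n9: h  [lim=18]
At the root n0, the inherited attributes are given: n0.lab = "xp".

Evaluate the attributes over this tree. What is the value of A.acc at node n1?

25

1. n0.lab = "xp"  [given at root]
2. n1.pre = 30  [len(S.lab) + 28]
3. n2.lab = "xv"  ["xv"]
4. n3.val = 20  [20]
5. n4.pre = 4  [B.val * -1 + 24]
6. n5.sig = true  [terminal]
7. n6.lim = 13  [terminal]
8. n7.acc = 8  [terminal]
9. n4.acc = 18  [e.acc + 10]
10. n8.acc = 20  [terminal]
11. n3.live = -5  [A.acc - 23]
12. n2.ok = -2  [B.live + 3]
13. n1.acc = 25  [S.ok * -1 + 23]
14. n9.lim = 18  [terminal]
15. n0.ok = 0  [h.lim * 3 - 54]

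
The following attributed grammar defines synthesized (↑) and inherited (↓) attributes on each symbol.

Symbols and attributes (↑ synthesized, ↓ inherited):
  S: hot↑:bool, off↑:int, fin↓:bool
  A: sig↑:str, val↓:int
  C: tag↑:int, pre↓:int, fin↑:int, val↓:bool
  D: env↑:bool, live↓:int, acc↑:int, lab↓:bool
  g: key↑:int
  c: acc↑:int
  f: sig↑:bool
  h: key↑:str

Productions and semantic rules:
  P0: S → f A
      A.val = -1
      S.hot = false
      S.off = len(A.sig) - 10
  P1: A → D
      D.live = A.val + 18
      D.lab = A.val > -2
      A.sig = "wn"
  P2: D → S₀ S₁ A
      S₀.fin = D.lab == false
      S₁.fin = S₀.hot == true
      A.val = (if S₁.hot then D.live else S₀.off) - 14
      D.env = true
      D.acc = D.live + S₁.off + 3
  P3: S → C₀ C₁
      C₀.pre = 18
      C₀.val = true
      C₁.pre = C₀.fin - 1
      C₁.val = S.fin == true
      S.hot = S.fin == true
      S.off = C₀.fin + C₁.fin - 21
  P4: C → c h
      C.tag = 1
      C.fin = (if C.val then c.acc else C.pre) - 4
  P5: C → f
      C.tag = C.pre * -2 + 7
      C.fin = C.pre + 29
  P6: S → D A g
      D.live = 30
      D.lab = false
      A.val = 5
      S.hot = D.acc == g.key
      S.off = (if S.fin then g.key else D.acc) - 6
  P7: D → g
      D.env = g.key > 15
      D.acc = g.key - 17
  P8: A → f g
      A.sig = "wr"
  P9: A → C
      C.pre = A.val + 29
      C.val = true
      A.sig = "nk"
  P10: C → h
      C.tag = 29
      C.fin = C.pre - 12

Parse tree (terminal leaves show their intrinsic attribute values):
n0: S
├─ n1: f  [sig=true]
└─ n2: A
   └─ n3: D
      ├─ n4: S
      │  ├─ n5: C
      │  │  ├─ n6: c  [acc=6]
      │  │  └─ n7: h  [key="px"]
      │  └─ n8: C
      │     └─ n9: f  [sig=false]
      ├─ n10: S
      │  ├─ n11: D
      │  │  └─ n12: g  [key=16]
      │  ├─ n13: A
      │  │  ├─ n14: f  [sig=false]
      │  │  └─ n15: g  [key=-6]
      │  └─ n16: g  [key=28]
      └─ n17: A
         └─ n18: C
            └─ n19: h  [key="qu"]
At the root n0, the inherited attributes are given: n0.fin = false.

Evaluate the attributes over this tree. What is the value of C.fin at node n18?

14

1. n0.fin = false  [given at root]
2. n1.sig = true  [terminal]
3. n2.val = -1  [-1]
4. n3.live = 17  [A.val + 18]
5. n3.lab = true  [A.val > -2]
6. n4.fin = false  [D.lab == false]
7. n5.pre = 18  [18]
8. n5.val = true  [true]
9. n6.acc = 6  [terminal]
10. n7.key = "px"  [terminal]
11. n5.tag = 1  [1]
12. n5.fin = 2  [(if C.val then c.acc else C.pre) - 4]
13. n8.pre = 1  [C₀.fin - 1]
14. n8.val = false  [S.fin == true]
15. n9.sig = false  [terminal]
16. n8.tag = 5  [C.pre * -2 + 7]
17. n8.fin = 30  [C.pre + 29]
18. n4.hot = false  [S.fin == true]
19. n4.off = 11  [C₀.fin + C₁.fin - 21]
20. n10.fin = false  [S₀.hot == true]
21. n11.live = 30  [30]
22. n11.lab = false  [false]
23. n12.key = 16  [terminal]
24. n11.env = true  [g.key > 15]
25. n11.acc = -1  [g.key - 17]
26. n13.val = 5  [5]
27. n14.sig = false  [terminal]
28. n15.key = -6  [terminal]
29. n13.sig = "wr"  ["wr"]
30. n16.key = 28  [terminal]
31. n10.hot = false  [D.acc == g.key]
32. n10.off = -7  [(if S.fin then g.key else D.acc) - 6]
33. n17.val = -3  [(if S₁.hot then D.live else S₀.off) - 14]
34. n18.pre = 26  [A.val + 29]
35. n18.val = true  [true]
36. n19.key = "qu"  [terminal]
37. n18.tag = 29  [29]
38. n18.fin = 14  [C.pre - 12]
39. n17.sig = "nk"  ["nk"]
40. n3.env = true  [true]
41. n3.acc = 13  [D.live + S₁.off + 3]
42. n2.sig = "wn"  ["wn"]
43. n0.hot = false  [false]
44. n0.off = -8  [len(A.sig) - 10]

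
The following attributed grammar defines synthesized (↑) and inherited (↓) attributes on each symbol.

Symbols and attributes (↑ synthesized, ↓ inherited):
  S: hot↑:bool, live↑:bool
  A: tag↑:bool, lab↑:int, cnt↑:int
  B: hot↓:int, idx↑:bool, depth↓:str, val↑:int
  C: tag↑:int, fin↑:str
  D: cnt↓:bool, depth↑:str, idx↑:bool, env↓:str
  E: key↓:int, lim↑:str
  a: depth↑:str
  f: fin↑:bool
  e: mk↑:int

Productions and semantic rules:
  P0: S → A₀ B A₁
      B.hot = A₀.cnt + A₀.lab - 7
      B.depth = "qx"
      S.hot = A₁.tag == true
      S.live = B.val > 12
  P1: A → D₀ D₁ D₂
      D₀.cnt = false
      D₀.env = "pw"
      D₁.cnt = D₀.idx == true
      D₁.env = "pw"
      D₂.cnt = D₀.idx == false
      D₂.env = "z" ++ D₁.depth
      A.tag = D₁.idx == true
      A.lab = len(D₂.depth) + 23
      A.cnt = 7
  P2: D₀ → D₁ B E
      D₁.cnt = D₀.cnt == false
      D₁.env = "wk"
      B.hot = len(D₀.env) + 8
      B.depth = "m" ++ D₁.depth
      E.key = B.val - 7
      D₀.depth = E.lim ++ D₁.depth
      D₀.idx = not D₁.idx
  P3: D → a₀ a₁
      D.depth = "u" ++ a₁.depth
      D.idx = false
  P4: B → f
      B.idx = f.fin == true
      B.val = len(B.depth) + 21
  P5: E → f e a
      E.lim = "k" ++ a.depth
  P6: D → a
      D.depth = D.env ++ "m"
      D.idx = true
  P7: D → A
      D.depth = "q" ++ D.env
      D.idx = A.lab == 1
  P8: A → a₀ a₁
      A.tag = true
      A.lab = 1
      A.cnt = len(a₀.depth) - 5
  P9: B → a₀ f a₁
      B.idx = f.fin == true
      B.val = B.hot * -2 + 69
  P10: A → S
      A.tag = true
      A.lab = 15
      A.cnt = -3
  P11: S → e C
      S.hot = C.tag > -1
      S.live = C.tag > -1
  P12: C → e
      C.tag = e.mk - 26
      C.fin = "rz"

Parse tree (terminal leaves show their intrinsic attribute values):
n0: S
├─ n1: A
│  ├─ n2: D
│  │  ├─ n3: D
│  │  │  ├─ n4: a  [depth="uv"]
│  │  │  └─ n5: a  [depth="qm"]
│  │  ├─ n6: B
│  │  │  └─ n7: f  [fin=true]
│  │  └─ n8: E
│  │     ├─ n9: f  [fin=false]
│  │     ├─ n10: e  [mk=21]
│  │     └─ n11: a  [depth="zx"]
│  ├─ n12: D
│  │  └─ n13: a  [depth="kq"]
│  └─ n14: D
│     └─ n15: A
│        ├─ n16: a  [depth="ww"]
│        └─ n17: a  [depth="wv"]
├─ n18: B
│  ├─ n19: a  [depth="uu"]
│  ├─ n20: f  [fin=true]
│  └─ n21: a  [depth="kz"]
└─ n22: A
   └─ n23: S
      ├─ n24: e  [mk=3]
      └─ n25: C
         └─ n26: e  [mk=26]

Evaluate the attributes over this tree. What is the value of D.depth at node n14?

1. n2.cnt = false  [false]
2. n2.env = "pw"  ["pw"]
3. n3.cnt = true  [D₀.cnt == false]
4. n3.env = "wk"  ["wk"]
5. n4.depth = "uv"  [terminal]
6. n5.depth = "qm"  [terminal]
7. n3.depth = "uqm"  ["u" ++ a₁.depth]
8. n3.idx = false  [false]
9. n6.hot = 10  [len(D₀.env) + 8]
10. n6.depth = "muqm"  ["m" ++ D₁.depth]
11. n7.fin = true  [terminal]
12. n6.idx = true  [f.fin == true]
13. n6.val = 25  [len(B.depth) + 21]
14. n8.key = 18  [B.val - 7]
15. n9.fin = false  [terminal]
16. n10.mk = 21  [terminal]
17. n11.depth = "zx"  [terminal]
18. n8.lim = "kzx"  ["k" ++ a.depth]
19. n2.depth = "kzxuqm"  [E.lim ++ D₁.depth]
20. n2.idx = true  [not D₁.idx]
21. n12.cnt = true  [D₀.idx == true]
22. n12.env = "pw"  ["pw"]
23. n13.depth = "kq"  [terminal]
24. n12.depth = "pwm"  [D.env ++ "m"]
25. n12.idx = true  [true]
26. n14.cnt = false  [D₀.idx == false]
27. n14.env = "zpwm"  ["z" ++ D₁.depth]
28. n16.depth = "ww"  [terminal]
29. n17.depth = "wv"  [terminal]
30. n15.tag = true  [true]
31. n15.lab = 1  [1]
32. n15.cnt = -3  [len(a₀.depth) - 5]
33. n14.depth = "qzpwm"  ["q" ++ D.env]
34. n14.idx = true  [A.lab == 1]
35. n1.tag = true  [D₁.idx == true]
36. n1.lab = 28  [len(D₂.depth) + 23]
37. n1.cnt = 7  [7]
38. n18.hot = 28  [A₀.cnt + A₀.lab - 7]
39. n18.depth = "qx"  ["qx"]
40. n19.depth = "uu"  [terminal]
41. n20.fin = true  [terminal]
42. n21.depth = "kz"  [terminal]
43. n18.idx = true  [f.fin == true]
44. n18.val = 13  [B.hot * -2 + 69]
45. n24.mk = 3  [terminal]
46. n26.mk = 26  [terminal]
47. n25.tag = 0  [e.mk - 26]
48. n25.fin = "rz"  ["rz"]
49. n23.hot = true  [C.tag > -1]
50. n23.live = true  [C.tag > -1]
51. n22.tag = true  [true]
52. n22.lab = 15  [15]
53. n22.cnt = -3  [-3]
54. n0.hot = true  [A₁.tag == true]
55. n0.live = true  [B.val > 12]

"qzpwm"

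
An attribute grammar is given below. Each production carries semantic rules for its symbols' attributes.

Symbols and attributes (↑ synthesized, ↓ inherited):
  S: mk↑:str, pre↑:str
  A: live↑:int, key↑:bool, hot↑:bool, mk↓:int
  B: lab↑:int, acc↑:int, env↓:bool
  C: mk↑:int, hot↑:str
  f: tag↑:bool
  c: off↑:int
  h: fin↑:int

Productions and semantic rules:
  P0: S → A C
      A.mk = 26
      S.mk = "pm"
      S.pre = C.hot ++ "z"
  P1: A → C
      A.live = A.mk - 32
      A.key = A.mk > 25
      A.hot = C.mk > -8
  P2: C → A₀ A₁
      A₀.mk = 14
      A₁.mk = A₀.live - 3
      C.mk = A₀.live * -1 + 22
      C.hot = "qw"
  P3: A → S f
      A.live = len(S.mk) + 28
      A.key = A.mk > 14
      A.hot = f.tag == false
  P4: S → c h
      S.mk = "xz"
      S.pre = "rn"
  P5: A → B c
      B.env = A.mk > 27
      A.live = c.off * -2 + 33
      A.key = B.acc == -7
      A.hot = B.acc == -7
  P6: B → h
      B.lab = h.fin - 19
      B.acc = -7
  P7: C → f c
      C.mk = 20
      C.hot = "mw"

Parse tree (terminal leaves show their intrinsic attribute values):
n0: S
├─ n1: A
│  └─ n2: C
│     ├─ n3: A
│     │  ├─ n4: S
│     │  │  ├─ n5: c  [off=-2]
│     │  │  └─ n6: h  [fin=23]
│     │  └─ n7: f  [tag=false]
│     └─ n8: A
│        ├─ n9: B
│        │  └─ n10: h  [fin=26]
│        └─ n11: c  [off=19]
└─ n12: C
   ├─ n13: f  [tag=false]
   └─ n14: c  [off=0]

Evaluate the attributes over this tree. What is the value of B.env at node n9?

1. n1.mk = 26  [26]
2. n3.mk = 14  [14]
3. n5.off = -2  [terminal]
4. n6.fin = 23  [terminal]
5. n4.mk = "xz"  ["xz"]
6. n4.pre = "rn"  ["rn"]
7. n7.tag = false  [terminal]
8. n3.live = 30  [len(S.mk) + 28]
9. n3.key = false  [A.mk > 14]
10. n3.hot = true  [f.tag == false]
11. n8.mk = 27  [A₀.live - 3]
12. n9.env = false  [A.mk > 27]
13. n10.fin = 26  [terminal]
14. n9.lab = 7  [h.fin - 19]
15. n9.acc = -7  [-7]
16. n11.off = 19  [terminal]
17. n8.live = -5  [c.off * -2 + 33]
18. n8.key = true  [B.acc == -7]
19. n8.hot = true  [B.acc == -7]
20. n2.mk = -8  [A₀.live * -1 + 22]
21. n2.hot = "qw"  ["qw"]
22. n1.live = -6  [A.mk - 32]
23. n1.key = true  [A.mk > 25]
24. n1.hot = false  [C.mk > -8]
25. n13.tag = false  [terminal]
26. n14.off = 0  [terminal]
27. n12.mk = 20  [20]
28. n12.hot = "mw"  ["mw"]
29. n0.mk = "pm"  ["pm"]
30. n0.pre = "mwz"  [C.hot ++ "z"]

false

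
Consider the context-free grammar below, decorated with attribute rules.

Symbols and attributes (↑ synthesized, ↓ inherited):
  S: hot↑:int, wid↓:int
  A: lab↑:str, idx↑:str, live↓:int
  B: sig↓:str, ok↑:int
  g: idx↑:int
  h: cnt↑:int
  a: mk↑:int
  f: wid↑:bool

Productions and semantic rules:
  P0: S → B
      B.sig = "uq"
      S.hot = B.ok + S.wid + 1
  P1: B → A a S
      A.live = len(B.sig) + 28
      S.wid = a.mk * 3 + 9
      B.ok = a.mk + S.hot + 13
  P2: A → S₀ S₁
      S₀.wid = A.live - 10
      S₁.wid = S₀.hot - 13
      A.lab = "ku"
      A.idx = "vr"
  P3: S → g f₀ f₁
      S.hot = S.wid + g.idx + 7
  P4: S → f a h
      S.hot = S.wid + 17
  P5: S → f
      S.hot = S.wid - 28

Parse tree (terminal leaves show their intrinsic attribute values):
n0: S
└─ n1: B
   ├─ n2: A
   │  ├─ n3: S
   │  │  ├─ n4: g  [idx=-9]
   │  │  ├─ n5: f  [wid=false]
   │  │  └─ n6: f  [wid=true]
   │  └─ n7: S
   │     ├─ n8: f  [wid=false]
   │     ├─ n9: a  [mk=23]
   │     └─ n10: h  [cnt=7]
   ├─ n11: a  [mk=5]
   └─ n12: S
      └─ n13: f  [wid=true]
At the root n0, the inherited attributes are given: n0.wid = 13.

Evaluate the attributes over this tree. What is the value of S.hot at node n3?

18

1. n0.wid = 13  [given at root]
2. n1.sig = "uq"  ["uq"]
3. n2.live = 30  [len(B.sig) + 28]
4. n3.wid = 20  [A.live - 10]
5. n4.idx = -9  [terminal]
6. n5.wid = false  [terminal]
7. n6.wid = true  [terminal]
8. n3.hot = 18  [S.wid + g.idx + 7]
9. n7.wid = 5  [S₀.hot - 13]
10. n8.wid = false  [terminal]
11. n9.mk = 23  [terminal]
12. n10.cnt = 7  [terminal]
13. n7.hot = 22  [S.wid + 17]
14. n2.lab = "ku"  ["ku"]
15. n2.idx = "vr"  ["vr"]
16. n11.mk = 5  [terminal]
17. n12.wid = 24  [a.mk * 3 + 9]
18. n13.wid = true  [terminal]
19. n12.hot = -4  [S.wid - 28]
20. n1.ok = 14  [a.mk + S.hot + 13]
21. n0.hot = 28  [B.ok + S.wid + 1]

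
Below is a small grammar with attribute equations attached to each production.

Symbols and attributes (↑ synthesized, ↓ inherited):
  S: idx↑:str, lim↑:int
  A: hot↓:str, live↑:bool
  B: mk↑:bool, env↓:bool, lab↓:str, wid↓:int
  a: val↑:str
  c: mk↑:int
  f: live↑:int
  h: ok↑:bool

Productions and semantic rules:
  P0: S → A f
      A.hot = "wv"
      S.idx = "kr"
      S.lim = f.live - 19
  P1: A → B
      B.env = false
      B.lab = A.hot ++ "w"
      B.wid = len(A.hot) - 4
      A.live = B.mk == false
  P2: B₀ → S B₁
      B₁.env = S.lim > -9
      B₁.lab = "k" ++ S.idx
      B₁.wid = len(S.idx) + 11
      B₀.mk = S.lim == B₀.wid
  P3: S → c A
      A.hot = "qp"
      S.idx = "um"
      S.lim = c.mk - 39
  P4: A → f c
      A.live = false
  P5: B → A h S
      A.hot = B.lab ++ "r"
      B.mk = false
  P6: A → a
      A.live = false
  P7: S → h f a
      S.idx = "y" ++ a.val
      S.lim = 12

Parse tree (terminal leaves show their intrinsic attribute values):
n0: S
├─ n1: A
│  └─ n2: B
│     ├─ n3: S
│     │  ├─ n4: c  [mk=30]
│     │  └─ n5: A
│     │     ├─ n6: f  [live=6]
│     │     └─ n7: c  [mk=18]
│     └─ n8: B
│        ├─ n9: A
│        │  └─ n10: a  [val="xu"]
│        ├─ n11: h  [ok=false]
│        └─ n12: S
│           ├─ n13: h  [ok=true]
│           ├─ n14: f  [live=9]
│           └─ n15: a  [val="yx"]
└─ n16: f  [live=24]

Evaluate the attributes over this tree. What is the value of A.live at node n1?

true

1. n1.hot = "wv"  ["wv"]
2. n2.env = false  [false]
3. n2.lab = "wvw"  [A.hot ++ "w"]
4. n2.wid = -2  [len(A.hot) - 4]
5. n4.mk = 30  [terminal]
6. n5.hot = "qp"  ["qp"]
7. n6.live = 6  [terminal]
8. n7.mk = 18  [terminal]
9. n5.live = false  [false]
10. n3.idx = "um"  ["um"]
11. n3.lim = -9  [c.mk - 39]
12. n8.env = false  [S.lim > -9]
13. n8.lab = "kum"  ["k" ++ S.idx]
14. n8.wid = 13  [len(S.idx) + 11]
15. n9.hot = "kumr"  [B.lab ++ "r"]
16. n10.val = "xu"  [terminal]
17. n9.live = false  [false]
18. n11.ok = false  [terminal]
19. n13.ok = true  [terminal]
20. n14.live = 9  [terminal]
21. n15.val = "yx"  [terminal]
22. n12.idx = "yyx"  ["y" ++ a.val]
23. n12.lim = 12  [12]
24. n8.mk = false  [false]
25. n2.mk = false  [S.lim == B₀.wid]
26. n1.live = true  [B.mk == false]
27. n16.live = 24  [terminal]
28. n0.idx = "kr"  ["kr"]
29. n0.lim = 5  [f.live - 19]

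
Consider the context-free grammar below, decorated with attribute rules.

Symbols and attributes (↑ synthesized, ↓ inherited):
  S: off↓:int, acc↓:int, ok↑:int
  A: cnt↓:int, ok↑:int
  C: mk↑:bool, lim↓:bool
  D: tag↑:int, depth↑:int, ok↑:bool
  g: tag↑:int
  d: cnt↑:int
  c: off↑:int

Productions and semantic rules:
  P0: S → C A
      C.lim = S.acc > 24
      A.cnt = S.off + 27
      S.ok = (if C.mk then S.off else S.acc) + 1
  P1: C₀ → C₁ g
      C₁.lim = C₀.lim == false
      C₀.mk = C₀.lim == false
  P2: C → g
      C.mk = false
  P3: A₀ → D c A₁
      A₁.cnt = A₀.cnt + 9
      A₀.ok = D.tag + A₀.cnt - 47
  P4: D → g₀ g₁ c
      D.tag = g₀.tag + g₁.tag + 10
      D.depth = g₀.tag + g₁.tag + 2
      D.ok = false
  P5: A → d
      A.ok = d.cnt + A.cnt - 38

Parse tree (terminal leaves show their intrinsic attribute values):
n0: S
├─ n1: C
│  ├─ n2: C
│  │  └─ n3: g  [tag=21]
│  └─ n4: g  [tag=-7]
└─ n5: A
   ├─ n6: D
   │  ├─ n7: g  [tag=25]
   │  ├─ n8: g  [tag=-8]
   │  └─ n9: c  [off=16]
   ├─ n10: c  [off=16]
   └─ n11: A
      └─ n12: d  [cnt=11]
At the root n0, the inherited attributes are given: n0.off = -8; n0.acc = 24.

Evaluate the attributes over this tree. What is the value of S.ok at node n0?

1. n0.off = -8  [given at root]
2. n0.acc = 24  [given at root]
3. n1.lim = false  [S.acc > 24]
4. n2.lim = true  [C₀.lim == false]
5. n3.tag = 21  [terminal]
6. n2.mk = false  [false]
7. n4.tag = -7  [terminal]
8. n1.mk = true  [C₀.lim == false]
9. n5.cnt = 19  [S.off + 27]
10. n7.tag = 25  [terminal]
11. n8.tag = -8  [terminal]
12. n9.off = 16  [terminal]
13. n6.tag = 27  [g₀.tag + g₁.tag + 10]
14. n6.depth = 19  [g₀.tag + g₁.tag + 2]
15. n6.ok = false  [false]
16. n10.off = 16  [terminal]
17. n11.cnt = 28  [A₀.cnt + 9]
18. n12.cnt = 11  [terminal]
19. n11.ok = 1  [d.cnt + A.cnt - 38]
20. n5.ok = -1  [D.tag + A₀.cnt - 47]
21. n0.ok = -7  [(if C.mk then S.off else S.acc) + 1]

-7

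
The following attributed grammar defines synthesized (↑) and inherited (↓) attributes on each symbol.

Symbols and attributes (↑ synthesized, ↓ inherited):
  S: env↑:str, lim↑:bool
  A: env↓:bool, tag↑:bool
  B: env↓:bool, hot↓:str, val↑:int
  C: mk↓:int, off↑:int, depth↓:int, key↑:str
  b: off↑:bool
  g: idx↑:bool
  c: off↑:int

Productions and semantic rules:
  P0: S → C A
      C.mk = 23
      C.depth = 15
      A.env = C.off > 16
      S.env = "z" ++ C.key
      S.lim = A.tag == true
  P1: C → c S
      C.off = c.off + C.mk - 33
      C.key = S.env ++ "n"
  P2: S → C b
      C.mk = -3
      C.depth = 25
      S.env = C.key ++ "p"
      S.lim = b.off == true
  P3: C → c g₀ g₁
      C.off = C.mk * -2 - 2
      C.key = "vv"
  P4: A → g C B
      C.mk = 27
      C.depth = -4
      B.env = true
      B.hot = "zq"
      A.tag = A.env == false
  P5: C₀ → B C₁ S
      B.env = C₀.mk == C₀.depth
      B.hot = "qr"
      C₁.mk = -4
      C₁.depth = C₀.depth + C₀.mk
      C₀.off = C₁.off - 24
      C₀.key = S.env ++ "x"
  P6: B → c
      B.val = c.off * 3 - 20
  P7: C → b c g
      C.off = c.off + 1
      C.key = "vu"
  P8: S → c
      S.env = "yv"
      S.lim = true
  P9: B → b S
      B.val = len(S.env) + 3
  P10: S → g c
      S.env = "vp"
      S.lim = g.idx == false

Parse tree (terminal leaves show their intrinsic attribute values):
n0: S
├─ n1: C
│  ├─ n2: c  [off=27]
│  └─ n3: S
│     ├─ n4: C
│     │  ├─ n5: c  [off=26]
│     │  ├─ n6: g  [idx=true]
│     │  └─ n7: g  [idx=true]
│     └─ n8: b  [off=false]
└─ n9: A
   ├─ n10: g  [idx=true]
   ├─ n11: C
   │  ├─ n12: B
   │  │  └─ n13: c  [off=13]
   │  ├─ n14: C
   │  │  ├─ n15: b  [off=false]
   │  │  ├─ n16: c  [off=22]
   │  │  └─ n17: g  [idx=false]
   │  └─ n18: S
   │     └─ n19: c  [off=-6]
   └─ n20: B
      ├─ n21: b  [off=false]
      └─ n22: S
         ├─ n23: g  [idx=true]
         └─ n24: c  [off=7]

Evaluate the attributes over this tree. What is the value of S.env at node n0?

1. n1.mk = 23  [23]
2. n1.depth = 15  [15]
3. n2.off = 27  [terminal]
4. n4.mk = -3  [-3]
5. n4.depth = 25  [25]
6. n5.off = 26  [terminal]
7. n6.idx = true  [terminal]
8. n7.idx = true  [terminal]
9. n4.off = 4  [C.mk * -2 - 2]
10. n4.key = "vv"  ["vv"]
11. n8.off = false  [terminal]
12. n3.env = "vvp"  [C.key ++ "p"]
13. n3.lim = false  [b.off == true]
14. n1.off = 17  [c.off + C.mk - 33]
15. n1.key = "vvpn"  [S.env ++ "n"]
16. n9.env = true  [C.off > 16]
17. n10.idx = true  [terminal]
18. n11.mk = 27  [27]
19. n11.depth = -4  [-4]
20. n12.env = false  [C₀.mk == C₀.depth]
21. n12.hot = "qr"  ["qr"]
22. n13.off = 13  [terminal]
23. n12.val = 19  [c.off * 3 - 20]
24. n14.mk = -4  [-4]
25. n14.depth = 23  [C₀.depth + C₀.mk]
26. n15.off = false  [terminal]
27. n16.off = 22  [terminal]
28. n17.idx = false  [terminal]
29. n14.off = 23  [c.off + 1]
30. n14.key = "vu"  ["vu"]
31. n19.off = -6  [terminal]
32. n18.env = "yv"  ["yv"]
33. n18.lim = true  [true]
34. n11.off = -1  [C₁.off - 24]
35. n11.key = "yvx"  [S.env ++ "x"]
36. n20.env = true  [true]
37. n20.hot = "zq"  ["zq"]
38. n21.off = false  [terminal]
39. n23.idx = true  [terminal]
40. n24.off = 7  [terminal]
41. n22.env = "vp"  ["vp"]
42. n22.lim = false  [g.idx == false]
43. n20.val = 5  [len(S.env) + 3]
44. n9.tag = false  [A.env == false]
45. n0.env = "zvvpn"  ["z" ++ C.key]
46. n0.lim = false  [A.tag == true]

"zvvpn"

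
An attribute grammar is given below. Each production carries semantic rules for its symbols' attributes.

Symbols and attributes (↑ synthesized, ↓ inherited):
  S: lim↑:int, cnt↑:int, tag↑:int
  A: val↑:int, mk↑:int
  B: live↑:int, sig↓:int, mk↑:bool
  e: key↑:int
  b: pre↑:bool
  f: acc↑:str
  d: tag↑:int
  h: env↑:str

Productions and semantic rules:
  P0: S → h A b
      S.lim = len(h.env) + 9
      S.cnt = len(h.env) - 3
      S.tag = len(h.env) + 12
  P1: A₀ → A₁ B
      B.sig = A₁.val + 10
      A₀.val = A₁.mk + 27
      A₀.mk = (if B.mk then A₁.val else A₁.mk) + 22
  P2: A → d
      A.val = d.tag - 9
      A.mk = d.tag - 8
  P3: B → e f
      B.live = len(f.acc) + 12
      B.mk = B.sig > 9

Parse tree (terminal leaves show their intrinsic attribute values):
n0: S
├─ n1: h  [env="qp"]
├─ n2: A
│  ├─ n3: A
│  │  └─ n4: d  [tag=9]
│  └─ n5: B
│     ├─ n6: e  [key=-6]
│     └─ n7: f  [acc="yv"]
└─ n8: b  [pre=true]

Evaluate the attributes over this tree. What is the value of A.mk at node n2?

1. n1.env = "qp"  [terminal]
2. n4.tag = 9  [terminal]
3. n3.val = 0  [d.tag - 9]
4. n3.mk = 1  [d.tag - 8]
5. n5.sig = 10  [A₁.val + 10]
6. n6.key = -6  [terminal]
7. n7.acc = "yv"  [terminal]
8. n5.live = 14  [len(f.acc) + 12]
9. n5.mk = true  [B.sig > 9]
10. n2.val = 28  [A₁.mk + 27]
11. n2.mk = 22  [(if B.mk then A₁.val else A₁.mk) + 22]
12. n8.pre = true  [terminal]
13. n0.lim = 11  [len(h.env) + 9]
14. n0.cnt = -1  [len(h.env) - 3]
15. n0.tag = 14  [len(h.env) + 12]

22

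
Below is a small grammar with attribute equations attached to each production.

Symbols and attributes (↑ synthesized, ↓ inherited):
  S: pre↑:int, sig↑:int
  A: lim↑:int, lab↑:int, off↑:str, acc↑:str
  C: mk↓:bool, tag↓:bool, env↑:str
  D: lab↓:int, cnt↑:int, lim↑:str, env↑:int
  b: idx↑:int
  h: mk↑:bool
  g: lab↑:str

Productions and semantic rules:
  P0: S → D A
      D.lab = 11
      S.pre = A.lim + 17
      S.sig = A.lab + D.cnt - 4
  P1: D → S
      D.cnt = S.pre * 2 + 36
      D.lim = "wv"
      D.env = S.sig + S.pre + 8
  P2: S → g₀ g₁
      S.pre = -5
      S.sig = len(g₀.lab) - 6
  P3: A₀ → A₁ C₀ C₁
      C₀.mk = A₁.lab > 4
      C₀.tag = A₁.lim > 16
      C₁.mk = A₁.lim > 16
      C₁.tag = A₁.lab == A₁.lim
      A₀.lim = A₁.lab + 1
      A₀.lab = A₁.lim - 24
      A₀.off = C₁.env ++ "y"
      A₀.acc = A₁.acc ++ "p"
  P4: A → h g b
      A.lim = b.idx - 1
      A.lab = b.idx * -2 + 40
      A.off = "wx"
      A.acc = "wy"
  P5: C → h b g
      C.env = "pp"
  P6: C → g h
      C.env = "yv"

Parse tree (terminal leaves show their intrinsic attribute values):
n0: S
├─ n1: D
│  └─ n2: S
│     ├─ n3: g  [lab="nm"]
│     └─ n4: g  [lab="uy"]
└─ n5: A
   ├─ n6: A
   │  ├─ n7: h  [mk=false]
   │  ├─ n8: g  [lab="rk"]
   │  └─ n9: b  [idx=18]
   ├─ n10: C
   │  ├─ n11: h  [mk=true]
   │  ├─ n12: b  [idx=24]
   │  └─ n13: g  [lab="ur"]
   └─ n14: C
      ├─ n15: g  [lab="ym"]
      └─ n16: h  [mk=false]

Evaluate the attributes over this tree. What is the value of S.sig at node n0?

15

1. n1.lab = 11  [11]
2. n3.lab = "nm"  [terminal]
3. n4.lab = "uy"  [terminal]
4. n2.pre = -5  [-5]
5. n2.sig = -4  [len(g₀.lab) - 6]
6. n1.cnt = 26  [S.pre * 2 + 36]
7. n1.lim = "wv"  ["wv"]
8. n1.env = -1  [S.sig + S.pre + 8]
9. n7.mk = false  [terminal]
10. n8.lab = "rk"  [terminal]
11. n9.idx = 18  [terminal]
12. n6.lim = 17  [b.idx - 1]
13. n6.lab = 4  [b.idx * -2 + 40]
14. n6.off = "wx"  ["wx"]
15. n6.acc = "wy"  ["wy"]
16. n10.mk = false  [A₁.lab > 4]
17. n10.tag = true  [A₁.lim > 16]
18. n11.mk = true  [terminal]
19. n12.idx = 24  [terminal]
20. n13.lab = "ur"  [terminal]
21. n10.env = "pp"  ["pp"]
22. n14.mk = true  [A₁.lim > 16]
23. n14.tag = false  [A₁.lab == A₁.lim]
24. n15.lab = "ym"  [terminal]
25. n16.mk = false  [terminal]
26. n14.env = "yv"  ["yv"]
27. n5.lim = 5  [A₁.lab + 1]
28. n5.lab = -7  [A₁.lim - 24]
29. n5.off = "yvy"  [C₁.env ++ "y"]
30. n5.acc = "wyp"  [A₁.acc ++ "p"]
31. n0.pre = 22  [A.lim + 17]
32. n0.sig = 15  [A.lab + D.cnt - 4]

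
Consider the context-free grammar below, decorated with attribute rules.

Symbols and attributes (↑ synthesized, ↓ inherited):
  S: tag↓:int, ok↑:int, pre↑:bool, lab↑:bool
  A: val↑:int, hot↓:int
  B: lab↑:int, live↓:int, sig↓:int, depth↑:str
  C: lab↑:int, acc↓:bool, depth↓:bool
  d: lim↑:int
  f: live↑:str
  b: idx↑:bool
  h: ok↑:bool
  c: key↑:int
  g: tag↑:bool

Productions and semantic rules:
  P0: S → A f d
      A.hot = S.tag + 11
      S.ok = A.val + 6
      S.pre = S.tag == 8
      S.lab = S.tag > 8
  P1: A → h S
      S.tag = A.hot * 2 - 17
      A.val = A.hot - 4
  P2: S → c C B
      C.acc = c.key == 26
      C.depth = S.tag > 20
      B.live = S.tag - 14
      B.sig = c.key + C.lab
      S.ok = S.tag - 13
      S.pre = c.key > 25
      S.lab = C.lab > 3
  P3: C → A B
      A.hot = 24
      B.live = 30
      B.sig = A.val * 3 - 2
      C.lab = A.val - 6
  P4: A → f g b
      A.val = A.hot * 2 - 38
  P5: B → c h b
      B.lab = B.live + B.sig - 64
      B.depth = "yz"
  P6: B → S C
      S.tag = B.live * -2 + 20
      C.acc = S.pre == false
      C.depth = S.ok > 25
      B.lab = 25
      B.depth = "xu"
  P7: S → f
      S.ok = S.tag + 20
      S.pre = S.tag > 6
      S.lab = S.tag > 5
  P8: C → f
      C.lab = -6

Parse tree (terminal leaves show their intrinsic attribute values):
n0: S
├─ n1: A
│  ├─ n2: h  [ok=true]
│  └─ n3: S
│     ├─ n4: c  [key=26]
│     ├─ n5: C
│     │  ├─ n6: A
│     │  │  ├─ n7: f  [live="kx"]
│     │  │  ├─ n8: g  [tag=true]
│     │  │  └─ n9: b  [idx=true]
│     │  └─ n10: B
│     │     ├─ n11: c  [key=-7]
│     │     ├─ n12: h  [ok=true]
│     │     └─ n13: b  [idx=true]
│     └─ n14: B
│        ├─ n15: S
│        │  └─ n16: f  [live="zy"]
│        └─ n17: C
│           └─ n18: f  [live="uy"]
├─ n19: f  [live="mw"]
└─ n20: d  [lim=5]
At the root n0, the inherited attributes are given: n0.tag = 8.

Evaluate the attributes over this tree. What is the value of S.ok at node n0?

21

1. n0.tag = 8  [given at root]
2. n1.hot = 19  [S.tag + 11]
3. n2.ok = true  [terminal]
4. n3.tag = 21  [A.hot * 2 - 17]
5. n4.key = 26  [terminal]
6. n5.acc = true  [c.key == 26]
7. n5.depth = true  [S.tag > 20]
8. n6.hot = 24  [24]
9. n7.live = "kx"  [terminal]
10. n8.tag = true  [terminal]
11. n9.idx = true  [terminal]
12. n6.val = 10  [A.hot * 2 - 38]
13. n10.live = 30  [30]
14. n10.sig = 28  [A.val * 3 - 2]
15. n11.key = -7  [terminal]
16. n12.ok = true  [terminal]
17. n13.idx = true  [terminal]
18. n10.lab = -6  [B.live + B.sig - 64]
19. n10.depth = "yz"  ["yz"]
20. n5.lab = 4  [A.val - 6]
21. n14.live = 7  [S.tag - 14]
22. n14.sig = 30  [c.key + C.lab]
23. n15.tag = 6  [B.live * -2 + 20]
24. n16.live = "zy"  [terminal]
25. n15.ok = 26  [S.tag + 20]
26. n15.pre = false  [S.tag > 6]
27. n15.lab = true  [S.tag > 5]
28. n17.acc = true  [S.pre == false]
29. n17.depth = true  [S.ok > 25]
30. n18.live = "uy"  [terminal]
31. n17.lab = -6  [-6]
32. n14.lab = 25  [25]
33. n14.depth = "xu"  ["xu"]
34. n3.ok = 8  [S.tag - 13]
35. n3.pre = true  [c.key > 25]
36. n3.lab = true  [C.lab > 3]
37. n1.val = 15  [A.hot - 4]
38. n19.live = "mw"  [terminal]
39. n20.lim = 5  [terminal]
40. n0.ok = 21  [A.val + 6]
41. n0.pre = true  [S.tag == 8]
42. n0.lab = false  [S.tag > 8]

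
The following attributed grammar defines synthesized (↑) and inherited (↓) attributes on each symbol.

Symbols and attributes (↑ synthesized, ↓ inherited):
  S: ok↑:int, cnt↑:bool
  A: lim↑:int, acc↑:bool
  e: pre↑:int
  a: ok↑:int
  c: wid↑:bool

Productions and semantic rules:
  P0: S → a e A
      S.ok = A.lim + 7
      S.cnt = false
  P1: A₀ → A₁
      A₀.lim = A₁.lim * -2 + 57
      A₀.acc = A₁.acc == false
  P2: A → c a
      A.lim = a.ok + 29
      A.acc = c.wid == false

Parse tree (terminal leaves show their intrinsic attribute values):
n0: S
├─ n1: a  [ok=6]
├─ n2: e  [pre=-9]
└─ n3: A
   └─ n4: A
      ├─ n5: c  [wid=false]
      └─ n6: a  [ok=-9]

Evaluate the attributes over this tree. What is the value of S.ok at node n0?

1. n1.ok = 6  [terminal]
2. n2.pre = -9  [terminal]
3. n5.wid = false  [terminal]
4. n6.ok = -9  [terminal]
5. n4.lim = 20  [a.ok + 29]
6. n4.acc = true  [c.wid == false]
7. n3.lim = 17  [A₁.lim * -2 + 57]
8. n3.acc = false  [A₁.acc == false]
9. n0.ok = 24  [A.lim + 7]
10. n0.cnt = false  [false]

24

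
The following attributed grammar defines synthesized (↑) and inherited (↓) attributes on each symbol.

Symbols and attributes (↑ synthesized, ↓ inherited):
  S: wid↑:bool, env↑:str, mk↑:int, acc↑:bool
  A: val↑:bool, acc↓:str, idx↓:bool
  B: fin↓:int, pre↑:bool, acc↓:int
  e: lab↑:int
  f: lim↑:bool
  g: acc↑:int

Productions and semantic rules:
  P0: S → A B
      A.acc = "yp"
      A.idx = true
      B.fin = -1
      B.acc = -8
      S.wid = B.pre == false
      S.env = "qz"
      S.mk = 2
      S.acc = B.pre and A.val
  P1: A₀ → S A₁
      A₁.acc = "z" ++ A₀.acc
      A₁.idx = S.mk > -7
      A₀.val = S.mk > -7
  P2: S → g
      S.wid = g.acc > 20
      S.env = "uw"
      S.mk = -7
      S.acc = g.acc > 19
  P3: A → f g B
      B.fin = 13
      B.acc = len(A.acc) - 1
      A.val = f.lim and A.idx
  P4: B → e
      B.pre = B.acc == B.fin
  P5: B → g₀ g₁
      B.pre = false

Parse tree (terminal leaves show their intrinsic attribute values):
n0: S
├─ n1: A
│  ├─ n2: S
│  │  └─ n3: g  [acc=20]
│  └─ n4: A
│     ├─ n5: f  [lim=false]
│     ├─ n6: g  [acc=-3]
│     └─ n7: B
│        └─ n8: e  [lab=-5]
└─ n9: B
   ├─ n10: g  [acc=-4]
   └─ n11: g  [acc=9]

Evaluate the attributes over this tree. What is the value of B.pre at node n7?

false

1. n1.acc = "yp"  ["yp"]
2. n1.idx = true  [true]
3. n3.acc = 20  [terminal]
4. n2.wid = false  [g.acc > 20]
5. n2.env = "uw"  ["uw"]
6. n2.mk = -7  [-7]
7. n2.acc = true  [g.acc > 19]
8. n4.acc = "zyp"  ["z" ++ A₀.acc]
9. n4.idx = false  [S.mk > -7]
10. n5.lim = false  [terminal]
11. n6.acc = -3  [terminal]
12. n7.fin = 13  [13]
13. n7.acc = 2  [len(A.acc) - 1]
14. n8.lab = -5  [terminal]
15. n7.pre = false  [B.acc == B.fin]
16. n4.val = false  [f.lim and A.idx]
17. n1.val = false  [S.mk > -7]
18. n9.fin = -1  [-1]
19. n9.acc = -8  [-8]
20. n10.acc = -4  [terminal]
21. n11.acc = 9  [terminal]
22. n9.pre = false  [false]
23. n0.wid = true  [B.pre == false]
24. n0.env = "qz"  ["qz"]
25. n0.mk = 2  [2]
26. n0.acc = false  [B.pre and A.val]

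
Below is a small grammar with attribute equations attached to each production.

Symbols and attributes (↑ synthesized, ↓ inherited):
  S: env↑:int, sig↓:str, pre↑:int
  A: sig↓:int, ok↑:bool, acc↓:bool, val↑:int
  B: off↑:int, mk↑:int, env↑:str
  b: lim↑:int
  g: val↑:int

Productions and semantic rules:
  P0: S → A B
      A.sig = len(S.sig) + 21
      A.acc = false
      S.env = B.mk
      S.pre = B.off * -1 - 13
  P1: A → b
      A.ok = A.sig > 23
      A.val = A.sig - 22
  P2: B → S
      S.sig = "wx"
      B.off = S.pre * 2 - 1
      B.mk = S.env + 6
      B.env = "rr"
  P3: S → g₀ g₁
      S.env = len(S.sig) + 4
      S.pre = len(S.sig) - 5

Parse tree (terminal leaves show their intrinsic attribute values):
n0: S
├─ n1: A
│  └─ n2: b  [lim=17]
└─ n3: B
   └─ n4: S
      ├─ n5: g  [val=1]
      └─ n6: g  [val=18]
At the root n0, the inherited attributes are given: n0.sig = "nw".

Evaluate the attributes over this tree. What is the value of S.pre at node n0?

-6

1. n0.sig = "nw"  [given at root]
2. n1.sig = 23  [len(S.sig) + 21]
3. n1.acc = false  [false]
4. n2.lim = 17  [terminal]
5. n1.ok = false  [A.sig > 23]
6. n1.val = 1  [A.sig - 22]
7. n4.sig = "wx"  ["wx"]
8. n5.val = 1  [terminal]
9. n6.val = 18  [terminal]
10. n4.env = 6  [len(S.sig) + 4]
11. n4.pre = -3  [len(S.sig) - 5]
12. n3.off = -7  [S.pre * 2 - 1]
13. n3.mk = 12  [S.env + 6]
14. n3.env = "rr"  ["rr"]
15. n0.env = 12  [B.mk]
16. n0.pre = -6  [B.off * -1 - 13]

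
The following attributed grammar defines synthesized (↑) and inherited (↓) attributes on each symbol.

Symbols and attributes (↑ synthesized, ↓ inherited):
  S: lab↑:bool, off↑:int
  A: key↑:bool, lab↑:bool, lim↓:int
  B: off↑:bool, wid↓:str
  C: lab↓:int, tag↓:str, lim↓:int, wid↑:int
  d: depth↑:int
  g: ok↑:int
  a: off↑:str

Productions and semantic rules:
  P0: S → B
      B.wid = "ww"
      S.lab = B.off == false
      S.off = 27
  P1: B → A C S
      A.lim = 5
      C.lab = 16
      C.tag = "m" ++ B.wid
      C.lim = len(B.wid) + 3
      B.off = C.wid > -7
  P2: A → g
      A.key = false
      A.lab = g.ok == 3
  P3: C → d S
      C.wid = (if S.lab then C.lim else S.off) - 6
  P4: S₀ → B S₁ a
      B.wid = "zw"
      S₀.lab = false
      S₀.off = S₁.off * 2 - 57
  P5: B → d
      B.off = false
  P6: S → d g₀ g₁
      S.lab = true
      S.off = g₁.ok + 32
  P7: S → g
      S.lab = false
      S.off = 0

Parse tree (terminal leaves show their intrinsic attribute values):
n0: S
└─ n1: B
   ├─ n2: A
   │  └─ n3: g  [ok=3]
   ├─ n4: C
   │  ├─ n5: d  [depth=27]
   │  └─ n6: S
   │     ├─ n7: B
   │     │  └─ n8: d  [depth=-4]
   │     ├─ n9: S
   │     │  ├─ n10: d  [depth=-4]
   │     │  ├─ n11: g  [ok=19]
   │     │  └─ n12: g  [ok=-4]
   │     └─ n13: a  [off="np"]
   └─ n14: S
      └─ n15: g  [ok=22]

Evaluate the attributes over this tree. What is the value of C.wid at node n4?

-7

1. n1.wid = "ww"  ["ww"]
2. n2.lim = 5  [5]
3. n3.ok = 3  [terminal]
4. n2.key = false  [false]
5. n2.lab = true  [g.ok == 3]
6. n4.lab = 16  [16]
7. n4.tag = "mww"  ["m" ++ B.wid]
8. n4.lim = 5  [len(B.wid) + 3]
9. n5.depth = 27  [terminal]
10. n7.wid = "zw"  ["zw"]
11. n8.depth = -4  [terminal]
12. n7.off = false  [false]
13. n10.depth = -4  [terminal]
14. n11.ok = 19  [terminal]
15. n12.ok = -4  [terminal]
16. n9.lab = true  [true]
17. n9.off = 28  [g₁.ok + 32]
18. n13.off = "np"  [terminal]
19. n6.lab = false  [false]
20. n6.off = -1  [S₁.off * 2 - 57]
21. n4.wid = -7  [(if S.lab then C.lim else S.off) - 6]
22. n15.ok = 22  [terminal]
23. n14.lab = false  [false]
24. n14.off = 0  [0]
25. n1.off = false  [C.wid > -7]
26. n0.lab = true  [B.off == false]
27. n0.off = 27  [27]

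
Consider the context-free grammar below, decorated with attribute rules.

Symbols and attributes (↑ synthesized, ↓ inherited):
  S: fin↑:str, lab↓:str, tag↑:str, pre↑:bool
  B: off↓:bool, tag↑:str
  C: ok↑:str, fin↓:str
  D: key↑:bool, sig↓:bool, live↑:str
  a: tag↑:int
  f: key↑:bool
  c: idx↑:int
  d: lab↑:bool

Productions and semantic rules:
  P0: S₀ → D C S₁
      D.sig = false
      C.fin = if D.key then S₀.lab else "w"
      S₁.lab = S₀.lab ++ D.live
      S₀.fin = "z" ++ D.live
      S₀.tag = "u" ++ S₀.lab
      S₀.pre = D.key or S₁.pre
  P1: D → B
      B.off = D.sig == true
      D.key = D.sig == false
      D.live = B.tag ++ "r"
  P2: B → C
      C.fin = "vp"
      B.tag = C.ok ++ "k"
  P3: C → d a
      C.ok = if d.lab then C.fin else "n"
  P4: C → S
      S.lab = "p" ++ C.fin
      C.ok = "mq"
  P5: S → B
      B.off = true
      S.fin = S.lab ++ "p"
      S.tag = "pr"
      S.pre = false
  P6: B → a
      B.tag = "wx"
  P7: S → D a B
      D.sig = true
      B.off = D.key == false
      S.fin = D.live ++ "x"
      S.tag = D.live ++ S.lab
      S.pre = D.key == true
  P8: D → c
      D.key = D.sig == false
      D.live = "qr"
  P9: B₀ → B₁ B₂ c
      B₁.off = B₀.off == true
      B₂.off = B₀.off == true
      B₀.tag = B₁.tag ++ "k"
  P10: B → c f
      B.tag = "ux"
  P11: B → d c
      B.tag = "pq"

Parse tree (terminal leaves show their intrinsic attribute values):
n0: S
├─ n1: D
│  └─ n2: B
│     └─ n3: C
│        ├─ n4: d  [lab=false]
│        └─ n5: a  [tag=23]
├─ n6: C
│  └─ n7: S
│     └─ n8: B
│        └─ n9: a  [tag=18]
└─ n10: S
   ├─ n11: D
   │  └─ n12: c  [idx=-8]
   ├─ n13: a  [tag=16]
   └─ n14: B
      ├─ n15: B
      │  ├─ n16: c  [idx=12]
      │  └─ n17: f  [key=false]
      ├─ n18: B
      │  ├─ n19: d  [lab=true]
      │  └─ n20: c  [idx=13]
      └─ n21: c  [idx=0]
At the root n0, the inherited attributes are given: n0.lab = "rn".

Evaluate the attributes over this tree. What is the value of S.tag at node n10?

"qrrnnkr"

1. n0.lab = "rn"  [given at root]
2. n1.sig = false  [false]
3. n2.off = false  [D.sig == true]
4. n3.fin = "vp"  ["vp"]
5. n4.lab = false  [terminal]
6. n5.tag = 23  [terminal]
7. n3.ok = "n"  [if d.lab then C.fin else "n"]
8. n2.tag = "nk"  [C.ok ++ "k"]
9. n1.key = true  [D.sig == false]
10. n1.live = "nkr"  [B.tag ++ "r"]
11. n6.fin = "rn"  [if D.key then S₀.lab else "w"]
12. n7.lab = "prn"  ["p" ++ C.fin]
13. n8.off = true  [true]
14. n9.tag = 18  [terminal]
15. n8.tag = "wx"  ["wx"]
16. n7.fin = "prnp"  [S.lab ++ "p"]
17. n7.tag = "pr"  ["pr"]
18. n7.pre = false  [false]
19. n6.ok = "mq"  ["mq"]
20. n10.lab = "rnnkr"  [S₀.lab ++ D.live]
21. n11.sig = true  [true]
22. n12.idx = -8  [terminal]
23. n11.key = false  [D.sig == false]
24. n11.live = "qr"  ["qr"]
25. n13.tag = 16  [terminal]
26. n14.off = true  [D.key == false]
27. n15.off = true  [B₀.off == true]
28. n16.idx = 12  [terminal]
29. n17.key = false  [terminal]
30. n15.tag = "ux"  ["ux"]
31. n18.off = true  [B₀.off == true]
32. n19.lab = true  [terminal]
33. n20.idx = 13  [terminal]
34. n18.tag = "pq"  ["pq"]
35. n21.idx = 0  [terminal]
36. n14.tag = "uxk"  [B₁.tag ++ "k"]
37. n10.fin = "qrx"  [D.live ++ "x"]
38. n10.tag = "qrrnnkr"  [D.live ++ S.lab]
39. n10.pre = false  [D.key == true]
40. n0.fin = "znkr"  ["z" ++ D.live]
41. n0.tag = "urn"  ["u" ++ S₀.lab]
42. n0.pre = true  [D.key or S₁.pre]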